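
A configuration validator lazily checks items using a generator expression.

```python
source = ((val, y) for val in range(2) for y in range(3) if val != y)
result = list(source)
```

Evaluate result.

Step 1: Nested generator over range(2) x range(3) where val != y:
  (0, 0): excluded (val == y)
  (0, 1): included
  (0, 2): included
  (1, 0): included
  (1, 1): excluded (val == y)
  (1, 2): included
Therefore result = [(0, 1), (0, 2), (1, 0), (1, 2)].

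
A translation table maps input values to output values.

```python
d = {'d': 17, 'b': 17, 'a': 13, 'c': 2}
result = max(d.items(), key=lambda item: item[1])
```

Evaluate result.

Step 1: Find item with maximum value:
  ('d', 17)
  ('b', 17)
  ('a', 13)
  ('c', 2)
Step 2: Maximum value is 17 at key 'd'.
Therefore result = ('d', 17).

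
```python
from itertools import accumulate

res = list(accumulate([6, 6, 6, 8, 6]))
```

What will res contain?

Step 1: accumulate computes running sums:
  + 6 = 6
  + 6 = 12
  + 6 = 18
  + 8 = 26
  + 6 = 32
Therefore res = [6, 12, 18, 26, 32].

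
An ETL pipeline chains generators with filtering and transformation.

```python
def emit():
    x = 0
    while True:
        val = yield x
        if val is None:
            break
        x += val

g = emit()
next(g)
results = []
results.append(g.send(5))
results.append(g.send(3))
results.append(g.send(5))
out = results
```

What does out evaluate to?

Step 1: next(g) -> yield 0.
Step 2: send(5) -> x = 5, yield 5.
Step 3: send(3) -> x = 8, yield 8.
Step 4: send(5) -> x = 13, yield 13.
Therefore out = [5, 8, 13].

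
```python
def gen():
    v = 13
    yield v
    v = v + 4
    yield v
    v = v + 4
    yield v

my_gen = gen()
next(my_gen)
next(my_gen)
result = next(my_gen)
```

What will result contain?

Step 1: Trace through generator execution:
  Yield 1: v starts at 13, yield 13
  Yield 2: v = 13 + 4 = 17, yield 17
  Yield 3: v = 17 + 4 = 21, yield 21
Step 2: First next() gets 13, second next() gets the second value, third next() yields 21.
Therefore result = 21.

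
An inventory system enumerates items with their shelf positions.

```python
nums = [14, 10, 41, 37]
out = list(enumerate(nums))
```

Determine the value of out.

Step 1: enumerate pairs each element with its index:
  (0, 14)
  (1, 10)
  (2, 41)
  (3, 37)
Therefore out = [(0, 14), (1, 10), (2, 41), (3, 37)].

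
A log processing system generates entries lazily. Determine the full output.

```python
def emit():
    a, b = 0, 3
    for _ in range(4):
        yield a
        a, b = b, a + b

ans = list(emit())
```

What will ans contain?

Step 1: Fibonacci-like sequence starting with a=0, b=3:
  Iteration 1: yield a=0, then a,b = 3,3
  Iteration 2: yield a=3, then a,b = 3,6
  Iteration 3: yield a=3, then a,b = 6,9
  Iteration 4: yield a=6, then a,b = 9,15
Therefore ans = [0, 3, 3, 6].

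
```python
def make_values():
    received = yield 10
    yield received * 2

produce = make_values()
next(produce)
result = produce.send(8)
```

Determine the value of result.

Step 1: next(produce) advances to first yield, producing 10.
Step 2: send(8) resumes, received = 8.
Step 3: yield received * 2 = 8 * 2 = 16.
Therefore result = 16.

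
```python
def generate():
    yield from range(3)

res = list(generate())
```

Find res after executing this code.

Step 1: yield from delegates to the iterable, yielding each element.
Step 2: Collected values: [0, 1, 2].
Therefore res = [0, 1, 2].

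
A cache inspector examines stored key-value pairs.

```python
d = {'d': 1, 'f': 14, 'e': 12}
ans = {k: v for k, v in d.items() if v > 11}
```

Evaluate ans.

Step 1: Filter items where value > 11:
  'd': 1 <= 11: removed
  'f': 14 > 11: kept
  'e': 12 > 11: kept
Therefore ans = {'f': 14, 'e': 12}.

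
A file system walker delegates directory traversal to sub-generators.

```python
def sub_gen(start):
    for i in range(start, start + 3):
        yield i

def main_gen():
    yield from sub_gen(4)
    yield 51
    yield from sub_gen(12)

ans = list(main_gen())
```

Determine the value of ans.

Step 1: main_gen() delegates to sub_gen(4):
  yield 4
  yield 5
  yield 6
Step 2: yield 51
Step 3: Delegates to sub_gen(12):
  yield 12
  yield 13
  yield 14
Therefore ans = [4, 5, 6, 51, 12, 13, 14].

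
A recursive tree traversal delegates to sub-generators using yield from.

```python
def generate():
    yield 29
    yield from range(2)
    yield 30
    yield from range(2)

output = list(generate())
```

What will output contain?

Step 1: Trace yields in order:
  yield 29
  yield 0
  yield 1
  yield 30
  yield 0
  yield 1
Therefore output = [29, 0, 1, 30, 0, 1].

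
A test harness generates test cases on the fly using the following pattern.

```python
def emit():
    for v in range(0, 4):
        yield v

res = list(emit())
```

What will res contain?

Step 1: The generator yields each value from range(0, 4).
Step 2: list() consumes all yields: [0, 1, 2, 3].
Therefore res = [0, 1, 2, 3].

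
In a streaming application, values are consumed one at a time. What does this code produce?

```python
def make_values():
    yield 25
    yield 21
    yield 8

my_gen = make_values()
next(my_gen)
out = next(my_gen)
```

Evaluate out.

Step 1: make_values() creates a generator.
Step 2: next(my_gen) yields 25 (consumed and discarded).
Step 3: next(my_gen) yields 21, assigned to out.
Therefore out = 21.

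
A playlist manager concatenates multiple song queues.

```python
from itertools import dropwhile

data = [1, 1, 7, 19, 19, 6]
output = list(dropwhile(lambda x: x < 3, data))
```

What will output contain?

Step 1: dropwhile drops elements while < 3:
  1 < 3: dropped
  1 < 3: dropped
  7: kept (dropping stopped)
Step 2: Remaining elements kept regardless of condition.
Therefore output = [7, 19, 19, 6].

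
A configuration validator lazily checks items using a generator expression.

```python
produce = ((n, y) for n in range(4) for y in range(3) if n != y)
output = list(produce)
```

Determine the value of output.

Step 1: Nested generator over range(4) x range(3) where n != y:
  (0, 0): excluded (n == y)
  (0, 1): included
  (0, 2): included
  (1, 0): included
  (1, 1): excluded (n == y)
  (1, 2): included
  (2, 0): included
  (2, 1): included
  (2, 2): excluded (n == y)
  (3, 0): included
  (3, 1): included
  (3, 2): included
Therefore output = [(0, 1), (0, 2), (1, 0), (1, 2), (2, 0), (2, 1), (3, 0), (3, 1), (3, 2)].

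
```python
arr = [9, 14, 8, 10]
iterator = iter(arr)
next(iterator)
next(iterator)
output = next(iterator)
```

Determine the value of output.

Step 1: Create iterator over [9, 14, 8, 10].
Step 2: next() consumes 9.
Step 3: next() consumes 14.
Step 4: next() returns 8.
Therefore output = 8.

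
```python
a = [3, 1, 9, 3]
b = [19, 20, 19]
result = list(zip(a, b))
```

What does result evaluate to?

Step 1: zip stops at shortest (len(a)=4, len(b)=3):
  Index 0: (3, 19)
  Index 1: (1, 20)
  Index 2: (9, 19)
Step 2: Last element of a (3) has no pair, dropped.
Therefore result = [(3, 19), (1, 20), (9, 19)].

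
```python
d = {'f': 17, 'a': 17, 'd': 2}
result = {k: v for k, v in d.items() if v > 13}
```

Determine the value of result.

Step 1: Filter items where value > 13:
  'f': 17 > 13: kept
  'a': 17 > 13: kept
  'd': 2 <= 13: removed
Therefore result = {'f': 17, 'a': 17}.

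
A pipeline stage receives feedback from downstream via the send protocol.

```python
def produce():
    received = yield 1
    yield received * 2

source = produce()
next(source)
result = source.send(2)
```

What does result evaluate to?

Step 1: next(source) advances to first yield, producing 1.
Step 2: send(2) resumes, received = 2.
Step 3: yield received * 2 = 2 * 2 = 4.
Therefore result = 4.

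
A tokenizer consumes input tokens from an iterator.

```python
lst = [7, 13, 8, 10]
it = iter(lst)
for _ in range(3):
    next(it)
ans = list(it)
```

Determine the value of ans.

Step 1: Create iterator over [7, 13, 8, 10].
Step 2: Advance 3 positions (consuming [7, 13, 8]).
Step 3: list() collects remaining elements: [10].
Therefore ans = [10].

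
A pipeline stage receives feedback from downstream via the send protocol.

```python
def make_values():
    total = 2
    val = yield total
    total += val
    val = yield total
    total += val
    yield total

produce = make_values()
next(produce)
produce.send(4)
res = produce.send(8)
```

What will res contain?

Step 1: next() -> yield total=2.
Step 2: send(4) -> val=4, total = 2+4 = 6, yield 6.
Step 3: send(8) -> val=8, total = 6+8 = 14, yield 14.
Therefore res = 14.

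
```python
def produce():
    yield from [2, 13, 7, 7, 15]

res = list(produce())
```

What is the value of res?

Step 1: yield from delegates to the iterable, yielding each element.
Step 2: Collected values: [2, 13, 7, 7, 15].
Therefore res = [2, 13, 7, 7, 15].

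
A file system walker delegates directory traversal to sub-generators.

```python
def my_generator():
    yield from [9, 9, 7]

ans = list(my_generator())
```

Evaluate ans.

Step 1: yield from delegates to the iterable, yielding each element.
Step 2: Collected values: [9, 9, 7].
Therefore ans = [9, 9, 7].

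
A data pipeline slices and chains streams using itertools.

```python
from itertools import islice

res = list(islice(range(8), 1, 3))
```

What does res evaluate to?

Step 1: islice(range(8), 1, 3) takes elements at indices [1, 3).
Step 2: Elements: [1, 2].
Therefore res = [1, 2].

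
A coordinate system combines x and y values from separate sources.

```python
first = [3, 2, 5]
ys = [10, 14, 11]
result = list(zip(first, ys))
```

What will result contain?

Step 1: zip pairs elements at same index:
  Index 0: (3, 10)
  Index 1: (2, 14)
  Index 2: (5, 11)
Therefore result = [(3, 10), (2, 14), (5, 11)].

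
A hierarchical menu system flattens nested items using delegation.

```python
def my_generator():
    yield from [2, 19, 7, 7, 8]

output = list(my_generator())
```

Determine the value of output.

Step 1: yield from delegates to the iterable, yielding each element.
Step 2: Collected values: [2, 19, 7, 7, 8].
Therefore output = [2, 19, 7, 7, 8].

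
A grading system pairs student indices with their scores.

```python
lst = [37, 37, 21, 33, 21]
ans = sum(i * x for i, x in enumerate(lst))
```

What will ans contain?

Step 1: Compute i * x for each (i, x) in enumerate([37, 37, 21, 33, 21]):
  i=0, x=37: 0*37 = 0
  i=1, x=37: 1*37 = 37
  i=2, x=21: 2*21 = 42
  i=3, x=33: 3*33 = 99
  i=4, x=21: 4*21 = 84
Step 2: sum = 0 + 37 + 42 + 99 + 84 = 262.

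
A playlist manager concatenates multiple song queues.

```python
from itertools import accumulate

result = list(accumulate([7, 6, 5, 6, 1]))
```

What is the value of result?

Step 1: accumulate computes running sums:
  + 7 = 7
  + 6 = 13
  + 5 = 18
  + 6 = 24
  + 1 = 25
Therefore result = [7, 13, 18, 24, 25].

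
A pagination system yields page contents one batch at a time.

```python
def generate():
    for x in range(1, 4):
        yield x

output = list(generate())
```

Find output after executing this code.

Step 1: The generator yields each value from range(1, 4).
Step 2: list() consumes all yields: [1, 2, 3].
Therefore output = [1, 2, 3].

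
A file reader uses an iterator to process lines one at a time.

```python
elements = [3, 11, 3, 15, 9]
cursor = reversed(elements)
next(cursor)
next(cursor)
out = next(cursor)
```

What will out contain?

Step 1: reversed([3, 11, 3, 15, 9]) gives iterator: [9, 15, 3, 11, 3].
Step 2: First next() = 9, second next() = 15.
Step 3: Third next() = 3.
Therefore out = 3.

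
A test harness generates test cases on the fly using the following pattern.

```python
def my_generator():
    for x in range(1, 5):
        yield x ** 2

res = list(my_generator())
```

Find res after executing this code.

Step 1: For each x in range(1, 5), yield x**2:
  x=1: yield 1**2 = 1
  x=2: yield 2**2 = 4
  x=3: yield 3**2 = 9
  x=4: yield 4**2 = 16
Therefore res = [1, 4, 9, 16].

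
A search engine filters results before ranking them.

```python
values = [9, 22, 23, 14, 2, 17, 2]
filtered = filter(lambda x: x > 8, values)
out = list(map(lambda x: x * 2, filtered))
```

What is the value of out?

Step 1: Filter values for elements > 8:
  9: kept
  22: kept
  23: kept
  14: kept
  2: removed
  17: kept
  2: removed
Step 2: Map x * 2 on filtered [9, 22, 23, 14, 17]:
  9 -> 18
  22 -> 44
  23 -> 46
  14 -> 28
  17 -> 34
Therefore out = [18, 44, 46, 28, 34].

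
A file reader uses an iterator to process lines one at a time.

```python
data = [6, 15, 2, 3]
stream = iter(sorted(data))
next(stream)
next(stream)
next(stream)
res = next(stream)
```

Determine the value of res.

Step 1: sorted([6, 15, 2, 3]) = [2, 3, 6, 15].
Step 2: Create iterator and skip 3 elements.
Step 3: next() returns 15.
Therefore res = 15.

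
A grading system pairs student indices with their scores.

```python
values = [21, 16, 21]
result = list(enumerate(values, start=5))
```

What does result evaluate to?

Step 1: enumerate with start=5:
  (5, 21)
  (6, 16)
  (7, 21)
Therefore result = [(5, 21), (6, 16), (7, 21)].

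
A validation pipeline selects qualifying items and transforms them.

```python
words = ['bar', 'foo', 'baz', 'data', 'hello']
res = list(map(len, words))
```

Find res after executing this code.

Step 1: Map len() to each word:
  'bar' -> 3
  'foo' -> 3
  'baz' -> 3
  'data' -> 4
  'hello' -> 5
Therefore res = [3, 3, 3, 4, 5].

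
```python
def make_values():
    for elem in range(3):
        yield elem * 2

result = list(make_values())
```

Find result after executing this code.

Step 1: For each elem in range(3), yield elem * 2:
  elem=0: yield 0 * 2 = 0
  elem=1: yield 1 * 2 = 2
  elem=2: yield 2 * 2 = 4
Therefore result = [0, 2, 4].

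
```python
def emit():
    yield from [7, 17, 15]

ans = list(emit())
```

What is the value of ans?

Step 1: yield from delegates to the iterable, yielding each element.
Step 2: Collected values: [7, 17, 15].
Therefore ans = [7, 17, 15].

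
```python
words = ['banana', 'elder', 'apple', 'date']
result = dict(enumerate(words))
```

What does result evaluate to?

Step 1: enumerate pairs indices with words:
  0 -> 'banana'
  1 -> 'elder'
  2 -> 'apple'
  3 -> 'date'
Therefore result = {0: 'banana', 1: 'elder', 2: 'apple', 3: 'date'}.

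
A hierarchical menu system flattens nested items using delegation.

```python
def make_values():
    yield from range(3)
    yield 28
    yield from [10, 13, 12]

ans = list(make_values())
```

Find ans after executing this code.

Step 1: Trace yields in order:
  yield 0
  yield 1
  yield 2
  yield 28
  yield 10
  yield 13
  yield 12
Therefore ans = [0, 1, 2, 28, 10, 13, 12].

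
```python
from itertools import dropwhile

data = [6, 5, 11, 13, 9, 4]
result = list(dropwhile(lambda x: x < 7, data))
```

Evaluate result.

Step 1: dropwhile drops elements while < 7:
  6 < 7: dropped
  5 < 7: dropped
  11: kept (dropping stopped)
Step 2: Remaining elements kept regardless of condition.
Therefore result = [11, 13, 9, 4].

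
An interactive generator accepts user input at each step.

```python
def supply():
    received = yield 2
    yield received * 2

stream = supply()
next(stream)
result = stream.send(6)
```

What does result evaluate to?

Step 1: next(stream) advances to first yield, producing 2.
Step 2: send(6) resumes, received = 6.
Step 3: yield received * 2 = 6 * 2 = 12.
Therefore result = 12.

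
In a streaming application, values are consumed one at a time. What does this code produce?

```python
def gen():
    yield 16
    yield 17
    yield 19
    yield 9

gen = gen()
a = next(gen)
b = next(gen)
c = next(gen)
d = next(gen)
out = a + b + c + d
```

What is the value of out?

Step 1: Create generator and consume all values:
  a = next(gen) = 16
  b = next(gen) = 17
  c = next(gen) = 19
  d = next(gen) = 9
Step 2: out = 16 + 17 + 19 + 9 = 61.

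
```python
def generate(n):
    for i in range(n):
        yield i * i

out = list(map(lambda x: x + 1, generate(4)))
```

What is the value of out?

Step 1: generate(4) yields squares: [0, 1, 4, 9].
Step 2: map adds 1 to each: [1, 2, 5, 10].
Therefore out = [1, 2, 5, 10].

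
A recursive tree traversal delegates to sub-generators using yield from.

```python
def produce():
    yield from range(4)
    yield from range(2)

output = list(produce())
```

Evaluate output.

Step 1: Trace yields in order:
  yield 0
  yield 1
  yield 2
  yield 3
  yield 0
  yield 1
Therefore output = [0, 1, 2, 3, 0, 1].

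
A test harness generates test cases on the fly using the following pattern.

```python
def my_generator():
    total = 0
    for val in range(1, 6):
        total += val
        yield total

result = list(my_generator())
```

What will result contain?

Step 1: Generator accumulates running sum:
  val=1: total = 1, yield 1
  val=2: total = 3, yield 3
  val=3: total = 6, yield 6
  val=4: total = 10, yield 10
  val=5: total = 15, yield 15
Therefore result = [1, 3, 6, 10, 15].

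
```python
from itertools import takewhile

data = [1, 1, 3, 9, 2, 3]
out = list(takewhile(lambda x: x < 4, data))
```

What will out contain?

Step 1: takewhile stops at first element >= 4:
  1 < 4: take
  1 < 4: take
  3 < 4: take
  9 >= 4: stop
Therefore out = [1, 1, 3].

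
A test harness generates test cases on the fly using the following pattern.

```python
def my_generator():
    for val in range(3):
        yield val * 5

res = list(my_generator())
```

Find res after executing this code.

Step 1: For each val in range(3), yield val * 5:
  val=0: yield 0 * 5 = 0
  val=1: yield 1 * 5 = 5
  val=2: yield 2 * 5 = 10
Therefore res = [0, 5, 10].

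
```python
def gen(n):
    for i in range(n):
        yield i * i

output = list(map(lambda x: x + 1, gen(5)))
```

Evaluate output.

Step 1: gen(5) yields squares: [0, 1, 4, 9, 16].
Step 2: map adds 1 to each: [1, 2, 5, 10, 17].
Therefore output = [1, 2, 5, 10, 17].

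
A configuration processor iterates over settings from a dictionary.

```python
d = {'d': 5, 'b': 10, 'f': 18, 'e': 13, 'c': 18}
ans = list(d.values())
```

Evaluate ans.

Step 1: d.values() returns the dictionary values in insertion order.
Therefore ans = [5, 10, 18, 13, 18].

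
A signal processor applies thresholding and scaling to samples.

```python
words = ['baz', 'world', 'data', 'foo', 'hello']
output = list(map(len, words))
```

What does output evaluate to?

Step 1: Map len() to each word:
  'baz' -> 3
  'world' -> 5
  'data' -> 4
  'foo' -> 3
  'hello' -> 5
Therefore output = [3, 5, 4, 3, 5].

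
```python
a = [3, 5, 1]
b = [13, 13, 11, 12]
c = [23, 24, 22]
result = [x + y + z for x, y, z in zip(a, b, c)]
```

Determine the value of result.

Step 1: zip three lists (truncates to shortest, len=3):
  3 + 13 + 23 = 39
  5 + 13 + 24 = 42
  1 + 11 + 22 = 34
Therefore result = [39, 42, 34].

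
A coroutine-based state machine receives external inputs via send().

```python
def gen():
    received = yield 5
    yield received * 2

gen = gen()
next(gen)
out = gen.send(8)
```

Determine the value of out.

Step 1: next(gen) advances to first yield, producing 5.
Step 2: send(8) resumes, received = 8.
Step 3: yield received * 2 = 8 * 2 = 16.
Therefore out = 16.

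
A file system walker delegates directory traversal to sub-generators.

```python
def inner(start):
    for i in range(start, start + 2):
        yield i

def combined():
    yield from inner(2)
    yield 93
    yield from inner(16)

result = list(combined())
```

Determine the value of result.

Step 1: combined() delegates to inner(2):
  yield 2
  yield 3
Step 2: yield 93
Step 3: Delegates to inner(16):
  yield 16
  yield 17
Therefore result = [2, 3, 93, 16, 17].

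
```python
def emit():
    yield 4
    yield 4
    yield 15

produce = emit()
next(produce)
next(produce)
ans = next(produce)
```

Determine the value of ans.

Step 1: emit() creates a generator.
Step 2: next(produce) yields 4 (consumed and discarded).
Step 3: next(produce) yields 4 (consumed and discarded).
Step 4: next(produce) yields 15, assigned to ans.
Therefore ans = 15.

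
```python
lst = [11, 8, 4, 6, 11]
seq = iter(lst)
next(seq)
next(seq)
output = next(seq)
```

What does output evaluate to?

Step 1: Create iterator over [11, 8, 4, 6, 11].
Step 2: next() consumes 11.
Step 3: next() consumes 8.
Step 4: next() returns 4.
Therefore output = 4.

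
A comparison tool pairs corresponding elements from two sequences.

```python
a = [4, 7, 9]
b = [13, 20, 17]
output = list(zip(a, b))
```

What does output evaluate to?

Step 1: zip pairs elements at same index:
  Index 0: (4, 13)
  Index 1: (7, 20)
  Index 2: (9, 17)
Therefore output = [(4, 13), (7, 20), (9, 17)].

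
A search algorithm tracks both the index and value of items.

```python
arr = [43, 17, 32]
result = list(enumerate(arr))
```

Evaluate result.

Step 1: enumerate pairs each element with its index:
  (0, 43)
  (1, 17)
  (2, 32)
Therefore result = [(0, 43), (1, 17), (2, 32)].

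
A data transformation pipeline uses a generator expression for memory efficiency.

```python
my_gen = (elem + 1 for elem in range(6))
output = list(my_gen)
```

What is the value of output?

Step 1: For each elem in range(6), compute elem+1:
  elem=0: 0+1 = 1
  elem=1: 1+1 = 2
  elem=2: 2+1 = 3
  elem=3: 3+1 = 4
  elem=4: 4+1 = 5
  elem=5: 5+1 = 6
Therefore output = [1, 2, 3, 4, 5, 6].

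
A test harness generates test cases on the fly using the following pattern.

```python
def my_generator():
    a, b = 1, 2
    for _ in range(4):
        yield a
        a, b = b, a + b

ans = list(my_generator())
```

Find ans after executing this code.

Step 1: Fibonacci-like sequence starting with a=1, b=2:
  Iteration 1: yield a=1, then a,b = 2,3
  Iteration 2: yield a=2, then a,b = 3,5
  Iteration 3: yield a=3, then a,b = 5,8
  Iteration 4: yield a=5, then a,b = 8,13
Therefore ans = [1, 2, 3, 5].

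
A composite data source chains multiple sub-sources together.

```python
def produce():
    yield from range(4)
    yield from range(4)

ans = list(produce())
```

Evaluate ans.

Step 1: Trace yields in order:
  yield 0
  yield 1
  yield 2
  yield 3
  yield 0
  yield 1
  yield 2
  yield 3
Therefore ans = [0, 1, 2, 3, 0, 1, 2, 3].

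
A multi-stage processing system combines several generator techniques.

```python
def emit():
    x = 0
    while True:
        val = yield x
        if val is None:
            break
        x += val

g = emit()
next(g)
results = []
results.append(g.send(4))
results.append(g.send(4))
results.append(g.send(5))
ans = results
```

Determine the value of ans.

Step 1: next(g) -> yield 0.
Step 2: send(4) -> x = 4, yield 4.
Step 3: send(4) -> x = 8, yield 8.
Step 4: send(5) -> x = 13, yield 13.
Therefore ans = [4, 8, 13].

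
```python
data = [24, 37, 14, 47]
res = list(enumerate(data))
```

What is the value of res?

Step 1: enumerate pairs each element with its index:
  (0, 24)
  (1, 37)
  (2, 14)
  (3, 47)
Therefore res = [(0, 24), (1, 37), (2, 14), (3, 47)].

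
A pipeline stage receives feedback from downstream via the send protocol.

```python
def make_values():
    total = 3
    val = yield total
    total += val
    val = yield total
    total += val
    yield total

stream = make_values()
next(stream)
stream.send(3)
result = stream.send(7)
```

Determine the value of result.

Step 1: next() -> yield total=3.
Step 2: send(3) -> val=3, total = 3+3 = 6, yield 6.
Step 3: send(7) -> val=7, total = 6+7 = 13, yield 13.
Therefore result = 13.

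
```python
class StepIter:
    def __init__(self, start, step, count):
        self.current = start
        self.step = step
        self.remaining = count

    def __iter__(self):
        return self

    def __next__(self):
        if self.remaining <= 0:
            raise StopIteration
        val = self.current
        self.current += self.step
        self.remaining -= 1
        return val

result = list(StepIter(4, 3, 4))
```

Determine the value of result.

Step 1: StepIter starts at 4, increments by 3, for 4 steps:
  Yield 4, then current += 3
  Yield 7, then current += 3
  Yield 10, then current += 3
  Yield 13, then current += 3
Therefore result = [4, 7, 10, 13].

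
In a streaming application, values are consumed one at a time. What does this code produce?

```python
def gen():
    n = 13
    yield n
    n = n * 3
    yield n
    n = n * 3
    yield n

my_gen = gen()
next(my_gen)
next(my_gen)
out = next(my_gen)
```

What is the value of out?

Step 1: Trace through generator execution:
  Yield 1: n starts at 13, yield 13
  Yield 2: n = 13 * 3 = 39, yield 39
  Yield 3: n = 39 * 3 = 117, yield 117
Step 2: First next() gets 13, second next() gets the second value, third next() yields 117.
Therefore out = 117.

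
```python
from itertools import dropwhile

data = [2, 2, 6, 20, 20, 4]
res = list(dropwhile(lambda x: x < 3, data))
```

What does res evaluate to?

Step 1: dropwhile drops elements while < 3:
  2 < 3: dropped
  2 < 3: dropped
  6: kept (dropping stopped)
Step 2: Remaining elements kept regardless of condition.
Therefore res = [6, 20, 20, 4].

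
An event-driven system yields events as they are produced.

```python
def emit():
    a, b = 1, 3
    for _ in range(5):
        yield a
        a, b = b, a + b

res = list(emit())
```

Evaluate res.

Step 1: Fibonacci-like sequence starting with a=1, b=3:
  Iteration 1: yield a=1, then a,b = 3,4
  Iteration 2: yield a=3, then a,b = 4,7
  Iteration 3: yield a=4, then a,b = 7,11
  Iteration 4: yield a=7, then a,b = 11,18
  Iteration 5: yield a=11, then a,b = 18,29
Therefore res = [1, 3, 4, 7, 11].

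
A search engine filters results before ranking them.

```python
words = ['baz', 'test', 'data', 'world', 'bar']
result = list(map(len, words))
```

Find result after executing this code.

Step 1: Map len() to each word:
  'baz' -> 3
  'test' -> 4
  'data' -> 4
  'world' -> 5
  'bar' -> 3
Therefore result = [3, 4, 4, 5, 3].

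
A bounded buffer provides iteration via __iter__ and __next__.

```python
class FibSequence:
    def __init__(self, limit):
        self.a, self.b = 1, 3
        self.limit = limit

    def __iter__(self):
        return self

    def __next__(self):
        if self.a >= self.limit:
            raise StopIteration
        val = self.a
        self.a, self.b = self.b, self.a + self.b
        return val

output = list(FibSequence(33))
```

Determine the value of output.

Step 1: Fibonacci-like sequence (a=1, b=3) until >= 33:
  Yield 1, then a,b = 3,4
  Yield 3, then a,b = 4,7
  Yield 4, then a,b = 7,11
  Yield 7, then a,b = 11,18
  Yield 11, then a,b = 18,29
  Yield 18, then a,b = 29,47
  Yield 29, then a,b = 47,76
Step 2: 47 >= 33, stop.
Therefore output = [1, 3, 4, 7, 11, 18, 29].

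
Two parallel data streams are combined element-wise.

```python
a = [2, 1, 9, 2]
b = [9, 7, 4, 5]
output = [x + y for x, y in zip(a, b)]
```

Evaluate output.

Step 1: Add corresponding elements:
  2 + 9 = 11
  1 + 7 = 8
  9 + 4 = 13
  2 + 5 = 7
Therefore output = [11, 8, 13, 7].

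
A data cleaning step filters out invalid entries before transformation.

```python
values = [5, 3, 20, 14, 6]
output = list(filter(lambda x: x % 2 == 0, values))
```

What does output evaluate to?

Step 1: Filter elements divisible by 2:
  5 % 2 = 1: removed
  3 % 2 = 1: removed
  20 % 2 = 0: kept
  14 % 2 = 0: kept
  6 % 2 = 0: kept
Therefore output = [20, 14, 6].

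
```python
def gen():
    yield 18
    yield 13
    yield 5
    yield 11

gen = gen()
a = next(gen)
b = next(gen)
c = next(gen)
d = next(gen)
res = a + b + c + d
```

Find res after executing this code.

Step 1: Create generator and consume all values:
  a = next(gen) = 18
  b = next(gen) = 13
  c = next(gen) = 5
  d = next(gen) = 11
Step 2: res = 18 + 13 + 5 + 11 = 47.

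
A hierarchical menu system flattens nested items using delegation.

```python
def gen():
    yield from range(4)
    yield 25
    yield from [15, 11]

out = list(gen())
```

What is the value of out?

Step 1: Trace yields in order:
  yield 0
  yield 1
  yield 2
  yield 3
  yield 25
  yield 15
  yield 11
Therefore out = [0, 1, 2, 3, 25, 15, 11].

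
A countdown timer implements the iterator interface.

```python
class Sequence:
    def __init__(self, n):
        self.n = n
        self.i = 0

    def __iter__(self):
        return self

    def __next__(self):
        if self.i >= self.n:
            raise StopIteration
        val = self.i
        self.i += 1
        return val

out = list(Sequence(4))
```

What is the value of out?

Step 1: Sequence(4) creates an iterator counting 0 to 3.
Step 2: list() consumes all values: [0, 1, 2, 3].
Therefore out = [0, 1, 2, 3].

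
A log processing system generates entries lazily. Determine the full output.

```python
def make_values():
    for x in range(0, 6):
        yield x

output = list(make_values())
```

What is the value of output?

Step 1: The generator yields each value from range(0, 6).
Step 2: list() consumes all yields: [0, 1, 2, 3, 4, 5].
Therefore output = [0, 1, 2, 3, 4, 5].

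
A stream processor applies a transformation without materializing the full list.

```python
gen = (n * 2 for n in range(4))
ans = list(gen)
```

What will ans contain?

Step 1: For each n in range(4), compute n*2:
  n=0: 0*2 = 0
  n=1: 1*2 = 2
  n=2: 2*2 = 4
  n=3: 3*2 = 6
Therefore ans = [0, 2, 4, 6].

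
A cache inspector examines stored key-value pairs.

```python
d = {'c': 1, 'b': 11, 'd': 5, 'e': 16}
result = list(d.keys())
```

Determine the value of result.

Step 1: d.keys() returns the dictionary keys in insertion order.
Therefore result = ['c', 'b', 'd', 'e'].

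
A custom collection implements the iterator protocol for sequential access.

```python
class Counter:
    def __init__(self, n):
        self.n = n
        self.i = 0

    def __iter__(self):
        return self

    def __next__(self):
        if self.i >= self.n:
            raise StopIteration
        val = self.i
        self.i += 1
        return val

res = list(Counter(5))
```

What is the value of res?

Step 1: Counter(5) creates an iterator counting 0 to 4.
Step 2: list() consumes all values: [0, 1, 2, 3, 4].
Therefore res = [0, 1, 2, 3, 4].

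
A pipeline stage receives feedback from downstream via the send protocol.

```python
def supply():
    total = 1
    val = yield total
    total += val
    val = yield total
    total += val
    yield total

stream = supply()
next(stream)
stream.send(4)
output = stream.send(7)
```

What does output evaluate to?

Step 1: next() -> yield total=1.
Step 2: send(4) -> val=4, total = 1+4 = 5, yield 5.
Step 3: send(7) -> val=7, total = 5+7 = 12, yield 12.
Therefore output = 12.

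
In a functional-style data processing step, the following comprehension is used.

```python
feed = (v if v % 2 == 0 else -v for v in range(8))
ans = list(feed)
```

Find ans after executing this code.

Step 1: For each v in range(8), yield v if even, else -v:
  v=0: even, yield 0
  v=1: odd, yield -1
  v=2: even, yield 2
  v=3: odd, yield -3
  v=4: even, yield 4
  v=5: odd, yield -5
  v=6: even, yield 6
  v=7: odd, yield -7
Therefore ans = [0, -1, 2, -3, 4, -5, 6, -7].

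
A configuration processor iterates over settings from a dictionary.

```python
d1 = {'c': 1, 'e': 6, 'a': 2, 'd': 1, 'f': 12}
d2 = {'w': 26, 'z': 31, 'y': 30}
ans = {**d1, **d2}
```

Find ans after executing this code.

Step 1: Merge d1 and d2 (d2 values override on key conflicts).
Step 2: d1 has keys ['c', 'e', 'a', 'd', 'f'], d2 has keys ['w', 'z', 'y'].
Therefore ans = {'c': 1, 'e': 6, 'a': 2, 'd': 1, 'f': 12, 'w': 26, 'z': 31, 'y': 30}.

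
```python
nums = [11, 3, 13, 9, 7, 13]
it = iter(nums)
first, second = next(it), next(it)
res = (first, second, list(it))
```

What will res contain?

Step 1: Create iterator over [11, 3, 13, 9, 7, 13].
Step 2: first = 11, second = 3.
Step 3: Remaining elements: [13, 9, 7, 13].
Therefore res = (11, 3, [13, 9, 7, 13]).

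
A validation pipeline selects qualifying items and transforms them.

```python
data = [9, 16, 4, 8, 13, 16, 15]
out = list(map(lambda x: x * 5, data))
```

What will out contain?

Step 1: Apply lambda x: x * 5 to each element:
  9 -> 45
  16 -> 80
  4 -> 20
  8 -> 40
  13 -> 65
  16 -> 80
  15 -> 75
Therefore out = [45, 80, 20, 40, 65, 80, 75].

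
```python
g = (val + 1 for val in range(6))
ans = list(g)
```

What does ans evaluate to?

Step 1: For each val in range(6), compute val+1:
  val=0: 0+1 = 1
  val=1: 1+1 = 2
  val=2: 2+1 = 3
  val=3: 3+1 = 4
  val=4: 4+1 = 5
  val=5: 5+1 = 6
Therefore ans = [1, 2, 3, 4, 5, 6].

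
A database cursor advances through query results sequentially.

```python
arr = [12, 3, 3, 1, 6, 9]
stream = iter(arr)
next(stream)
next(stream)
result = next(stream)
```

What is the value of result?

Step 1: Create iterator over [12, 3, 3, 1, 6, 9].
Step 2: next() consumes 12.
Step 3: next() consumes 3.
Step 4: next() returns 3.
Therefore result = 3.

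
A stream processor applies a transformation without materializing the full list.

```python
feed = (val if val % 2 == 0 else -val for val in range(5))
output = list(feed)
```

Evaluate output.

Step 1: For each val in range(5), yield val if even, else -val:
  val=0: even, yield 0
  val=1: odd, yield -1
  val=2: even, yield 2
  val=3: odd, yield -3
  val=4: even, yield 4
Therefore output = [0, -1, 2, -3, 4].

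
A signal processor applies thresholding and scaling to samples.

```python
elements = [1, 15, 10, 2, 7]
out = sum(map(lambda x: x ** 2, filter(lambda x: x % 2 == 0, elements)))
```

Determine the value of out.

Step 1: Filter even numbers from [1, 15, 10, 2, 7]: [10, 2]
Step 2: Square each: [100, 4]
Step 3: Sum = 104.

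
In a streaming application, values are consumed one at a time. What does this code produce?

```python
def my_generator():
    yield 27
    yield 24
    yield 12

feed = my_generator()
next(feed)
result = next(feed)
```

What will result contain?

Step 1: my_generator() creates a generator.
Step 2: next(feed) yields 27 (consumed and discarded).
Step 3: next(feed) yields 24, assigned to result.
Therefore result = 24.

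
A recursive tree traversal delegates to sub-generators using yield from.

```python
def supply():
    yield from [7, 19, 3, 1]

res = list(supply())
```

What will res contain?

Step 1: yield from delegates to the iterable, yielding each element.
Step 2: Collected values: [7, 19, 3, 1].
Therefore res = [7, 19, 3, 1].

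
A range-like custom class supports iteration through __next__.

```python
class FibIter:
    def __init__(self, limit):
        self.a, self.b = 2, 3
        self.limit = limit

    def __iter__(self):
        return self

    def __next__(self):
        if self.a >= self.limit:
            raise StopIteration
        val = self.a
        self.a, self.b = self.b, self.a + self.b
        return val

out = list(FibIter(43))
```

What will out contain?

Step 1: Fibonacci-like sequence (a=2, b=3) until >= 43:
  Yield 2, then a,b = 3,5
  Yield 3, then a,b = 5,8
  Yield 5, then a,b = 8,13
  Yield 8, then a,b = 13,21
  Yield 13, then a,b = 21,34
  Yield 21, then a,b = 34,55
  Yield 34, then a,b = 55,89
Step 2: 55 >= 43, stop.
Therefore out = [2, 3, 5, 8, 13, 21, 34].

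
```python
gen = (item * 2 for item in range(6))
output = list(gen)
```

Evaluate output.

Step 1: For each item in range(6), compute item*2:
  item=0: 0*2 = 0
  item=1: 1*2 = 2
  item=2: 2*2 = 4
  item=3: 3*2 = 6
  item=4: 4*2 = 8
  item=5: 5*2 = 10
Therefore output = [0, 2, 4, 6, 8, 10].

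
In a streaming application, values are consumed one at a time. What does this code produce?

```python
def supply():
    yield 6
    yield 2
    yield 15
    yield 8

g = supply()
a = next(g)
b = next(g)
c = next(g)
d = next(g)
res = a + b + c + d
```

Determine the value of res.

Step 1: Create generator and consume all values:
  a = next(g) = 6
  b = next(g) = 2
  c = next(g) = 15
  d = next(g) = 8
Step 2: res = 6 + 2 + 15 + 8 = 31.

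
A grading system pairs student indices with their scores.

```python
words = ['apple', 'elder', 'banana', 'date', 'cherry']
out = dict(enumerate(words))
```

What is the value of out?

Step 1: enumerate pairs indices with words:
  0 -> 'apple'
  1 -> 'elder'
  2 -> 'banana'
  3 -> 'date'
  4 -> 'cherry'
Therefore out = {0: 'apple', 1: 'elder', 2: 'banana', 3: 'date', 4: 'cherry'}.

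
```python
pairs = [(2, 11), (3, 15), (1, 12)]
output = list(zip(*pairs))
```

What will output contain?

Step 1: zip(*pairs) transposes: unzips [(2, 11), (3, 15), (1, 12)] into separate sequences.
Step 2: First elements: (2, 3, 1), second elements: (11, 15, 12).
Therefore output = [(2, 3, 1), (11, 15, 12)].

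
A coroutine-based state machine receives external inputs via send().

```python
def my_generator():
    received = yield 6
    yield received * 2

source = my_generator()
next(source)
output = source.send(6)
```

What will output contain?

Step 1: next(source) advances to first yield, producing 6.
Step 2: send(6) resumes, received = 6.
Step 3: yield received * 2 = 6 * 2 = 12.
Therefore output = 12.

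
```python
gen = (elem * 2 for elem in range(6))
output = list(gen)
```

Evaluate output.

Step 1: For each elem in range(6), compute elem*2:
  elem=0: 0*2 = 0
  elem=1: 1*2 = 2
  elem=2: 2*2 = 4
  elem=3: 3*2 = 6
  elem=4: 4*2 = 8
  elem=5: 5*2 = 10
Therefore output = [0, 2, 4, 6, 8, 10].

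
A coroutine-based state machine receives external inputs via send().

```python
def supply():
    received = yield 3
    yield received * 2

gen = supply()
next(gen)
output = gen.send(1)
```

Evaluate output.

Step 1: next(gen) advances to first yield, producing 3.
Step 2: send(1) resumes, received = 1.
Step 3: yield received * 2 = 1 * 2 = 2.
Therefore output = 2.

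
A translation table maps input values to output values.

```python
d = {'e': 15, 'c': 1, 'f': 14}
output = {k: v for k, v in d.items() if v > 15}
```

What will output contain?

Step 1: Filter items where value > 15:
  'e': 15 <= 15: removed
  'c': 1 <= 15: removed
  'f': 14 <= 15: removed
Therefore output = {}.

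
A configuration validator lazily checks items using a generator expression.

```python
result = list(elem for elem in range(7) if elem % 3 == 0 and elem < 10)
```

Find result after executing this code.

Step 1: Filter range(7) where elem % 3 == 0 and elem < 10:
  elem=0: both conditions met, included
  elem=1: excluded (1 % 3 != 0)
  elem=2: excluded (2 % 3 != 0)
  elem=3: both conditions met, included
  elem=4: excluded (4 % 3 != 0)
  elem=5: excluded (5 % 3 != 0)
  elem=6: both conditions met, included
Therefore result = [0, 3, 6].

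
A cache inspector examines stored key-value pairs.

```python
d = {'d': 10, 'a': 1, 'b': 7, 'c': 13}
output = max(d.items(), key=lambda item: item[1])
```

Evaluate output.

Step 1: Find item with maximum value:
  ('d', 10)
  ('a', 1)
  ('b', 7)
  ('c', 13)
Step 2: Maximum value is 13 at key 'c'.
Therefore output = ('c', 13).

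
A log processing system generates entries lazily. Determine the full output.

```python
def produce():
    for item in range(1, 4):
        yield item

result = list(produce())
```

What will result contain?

Step 1: The generator yields each value from range(1, 4).
Step 2: list() consumes all yields: [1, 2, 3].
Therefore result = [1, 2, 3].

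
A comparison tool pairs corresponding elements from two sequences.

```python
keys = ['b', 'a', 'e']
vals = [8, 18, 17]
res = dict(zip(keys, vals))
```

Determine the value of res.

Step 1: zip pairs keys with values:
  'b' -> 8
  'a' -> 18
  'e' -> 17
Therefore res = {'b': 8, 'a': 18, 'e': 17}.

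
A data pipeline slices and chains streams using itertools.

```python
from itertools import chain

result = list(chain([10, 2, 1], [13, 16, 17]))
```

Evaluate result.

Step 1: chain() concatenates iterables: [10, 2, 1] + [13, 16, 17].
Therefore result = [10, 2, 1, 13, 16, 17].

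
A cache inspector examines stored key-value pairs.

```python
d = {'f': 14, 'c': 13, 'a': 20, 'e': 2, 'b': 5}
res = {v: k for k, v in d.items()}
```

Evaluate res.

Step 1: Invert dict (swap keys and values):
  'f': 14 -> 14: 'f'
  'c': 13 -> 13: 'c'
  'a': 20 -> 20: 'a'
  'e': 2 -> 2: 'e'
  'b': 5 -> 5: 'b'
Therefore res = {14: 'f', 13: 'c', 20: 'a', 2: 'e', 5: 'b'}.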